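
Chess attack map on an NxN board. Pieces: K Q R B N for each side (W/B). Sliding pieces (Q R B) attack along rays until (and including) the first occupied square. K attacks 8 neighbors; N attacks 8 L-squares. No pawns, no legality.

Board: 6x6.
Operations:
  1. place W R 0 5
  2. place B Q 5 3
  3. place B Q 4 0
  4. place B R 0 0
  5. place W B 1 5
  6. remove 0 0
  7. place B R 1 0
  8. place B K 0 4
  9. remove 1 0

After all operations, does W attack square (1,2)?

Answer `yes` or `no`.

Op 1: place WR@(0,5)
Op 2: place BQ@(5,3)
Op 3: place BQ@(4,0)
Op 4: place BR@(0,0)
Op 5: place WB@(1,5)
Op 6: remove (0,0)
Op 7: place BR@(1,0)
Op 8: place BK@(0,4)
Op 9: remove (1,0)
Per-piece attacks for W:
  WR@(0,5): attacks (0,4) (1,5) [ray(0,-1) blocked at (0,4); ray(1,0) blocked at (1,5)]
  WB@(1,5): attacks (2,4) (3,3) (4,2) (5,1) (0,4) [ray(-1,-1) blocked at (0,4)]
W attacks (1,2): no

Answer: no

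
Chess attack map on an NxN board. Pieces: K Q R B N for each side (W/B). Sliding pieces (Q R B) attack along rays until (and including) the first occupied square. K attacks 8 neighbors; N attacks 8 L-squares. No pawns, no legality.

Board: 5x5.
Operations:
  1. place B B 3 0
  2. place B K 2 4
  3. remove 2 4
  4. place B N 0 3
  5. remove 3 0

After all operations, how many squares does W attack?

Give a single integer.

Op 1: place BB@(3,0)
Op 2: place BK@(2,4)
Op 3: remove (2,4)
Op 4: place BN@(0,3)
Op 5: remove (3,0)
Per-piece attacks for W:
Union (0 distinct): (none)

Answer: 0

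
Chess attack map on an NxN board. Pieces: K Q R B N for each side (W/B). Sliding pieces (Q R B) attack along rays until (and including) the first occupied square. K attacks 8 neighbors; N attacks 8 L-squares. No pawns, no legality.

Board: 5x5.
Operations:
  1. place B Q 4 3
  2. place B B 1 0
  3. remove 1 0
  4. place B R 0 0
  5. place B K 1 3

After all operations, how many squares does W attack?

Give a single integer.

Answer: 0

Derivation:
Op 1: place BQ@(4,3)
Op 2: place BB@(1,0)
Op 3: remove (1,0)
Op 4: place BR@(0,0)
Op 5: place BK@(1,3)
Per-piece attacks for W:
Union (0 distinct): (none)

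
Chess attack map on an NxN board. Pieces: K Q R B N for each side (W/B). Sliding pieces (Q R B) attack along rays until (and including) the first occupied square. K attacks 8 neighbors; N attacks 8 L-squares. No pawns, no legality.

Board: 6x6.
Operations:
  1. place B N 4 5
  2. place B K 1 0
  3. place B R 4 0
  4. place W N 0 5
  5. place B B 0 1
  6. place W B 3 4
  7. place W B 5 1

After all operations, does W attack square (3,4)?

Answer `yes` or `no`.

Answer: no

Derivation:
Op 1: place BN@(4,5)
Op 2: place BK@(1,0)
Op 3: place BR@(4,0)
Op 4: place WN@(0,5)
Op 5: place BB@(0,1)
Op 6: place WB@(3,4)
Op 7: place WB@(5,1)
Per-piece attacks for W:
  WN@(0,5): attacks (1,3) (2,4)
  WB@(3,4): attacks (4,5) (4,3) (5,2) (2,5) (2,3) (1,2) (0,1) [ray(1,1) blocked at (4,5); ray(-1,-1) blocked at (0,1)]
  WB@(5,1): attacks (4,2) (3,3) (2,4) (1,5) (4,0) [ray(-1,-1) blocked at (4,0)]
W attacks (3,4): no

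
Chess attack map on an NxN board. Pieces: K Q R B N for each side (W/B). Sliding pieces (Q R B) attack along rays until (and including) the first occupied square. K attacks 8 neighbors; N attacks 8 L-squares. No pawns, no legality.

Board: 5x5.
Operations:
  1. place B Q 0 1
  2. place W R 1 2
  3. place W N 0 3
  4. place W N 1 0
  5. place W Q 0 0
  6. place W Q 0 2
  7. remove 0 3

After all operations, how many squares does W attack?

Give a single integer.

Answer: 17

Derivation:
Op 1: place BQ@(0,1)
Op 2: place WR@(1,2)
Op 3: place WN@(0,3)
Op 4: place WN@(1,0)
Op 5: place WQ@(0,0)
Op 6: place WQ@(0,2)
Op 7: remove (0,3)
Per-piece attacks for W:
  WQ@(0,0): attacks (0,1) (1,0) (1,1) (2,2) (3,3) (4,4) [ray(0,1) blocked at (0,1); ray(1,0) blocked at (1,0)]
  WQ@(0,2): attacks (0,3) (0,4) (0,1) (1,2) (1,3) (2,4) (1,1) (2,0) [ray(0,-1) blocked at (0,1); ray(1,0) blocked at (1,2)]
  WN@(1,0): attacks (2,2) (3,1) (0,2)
  WR@(1,2): attacks (1,3) (1,4) (1,1) (1,0) (2,2) (3,2) (4,2) (0,2) [ray(0,-1) blocked at (1,0); ray(-1,0) blocked at (0,2)]
Union (17 distinct): (0,1) (0,2) (0,3) (0,4) (1,0) (1,1) (1,2) (1,3) (1,4) (2,0) (2,2) (2,4) (3,1) (3,2) (3,3) (4,2) (4,4)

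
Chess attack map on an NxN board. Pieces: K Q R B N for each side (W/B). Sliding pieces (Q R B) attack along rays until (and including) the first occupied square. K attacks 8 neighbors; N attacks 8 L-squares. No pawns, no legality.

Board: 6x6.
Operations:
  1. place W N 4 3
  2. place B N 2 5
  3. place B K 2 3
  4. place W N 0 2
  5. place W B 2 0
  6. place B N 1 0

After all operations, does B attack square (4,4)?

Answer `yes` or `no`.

Op 1: place WN@(4,3)
Op 2: place BN@(2,5)
Op 3: place BK@(2,3)
Op 4: place WN@(0,2)
Op 5: place WB@(2,0)
Op 6: place BN@(1,0)
Per-piece attacks for B:
  BN@(1,0): attacks (2,2) (3,1) (0,2)
  BK@(2,3): attacks (2,4) (2,2) (3,3) (1,3) (3,4) (3,2) (1,4) (1,2)
  BN@(2,5): attacks (3,3) (4,4) (1,3) (0,4)
B attacks (4,4): yes

Answer: yes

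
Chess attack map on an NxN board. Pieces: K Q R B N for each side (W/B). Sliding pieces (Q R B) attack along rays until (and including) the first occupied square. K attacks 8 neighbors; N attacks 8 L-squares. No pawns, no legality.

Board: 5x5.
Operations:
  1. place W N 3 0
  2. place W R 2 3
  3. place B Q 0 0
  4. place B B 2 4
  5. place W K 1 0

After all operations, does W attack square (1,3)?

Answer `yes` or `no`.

Answer: yes

Derivation:
Op 1: place WN@(3,0)
Op 2: place WR@(2,3)
Op 3: place BQ@(0,0)
Op 4: place BB@(2,4)
Op 5: place WK@(1,0)
Per-piece attacks for W:
  WK@(1,0): attacks (1,1) (2,0) (0,0) (2,1) (0,1)
  WR@(2,3): attacks (2,4) (2,2) (2,1) (2,0) (3,3) (4,3) (1,3) (0,3) [ray(0,1) blocked at (2,4)]
  WN@(3,0): attacks (4,2) (2,2) (1,1)
W attacks (1,3): yes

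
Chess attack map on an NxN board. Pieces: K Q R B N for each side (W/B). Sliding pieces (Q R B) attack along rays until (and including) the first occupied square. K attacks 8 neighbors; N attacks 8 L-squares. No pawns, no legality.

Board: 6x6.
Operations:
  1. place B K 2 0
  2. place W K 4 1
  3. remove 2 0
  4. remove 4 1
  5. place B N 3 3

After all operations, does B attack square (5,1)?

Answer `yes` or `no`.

Answer: no

Derivation:
Op 1: place BK@(2,0)
Op 2: place WK@(4,1)
Op 3: remove (2,0)
Op 4: remove (4,1)
Op 5: place BN@(3,3)
Per-piece attacks for B:
  BN@(3,3): attacks (4,5) (5,4) (2,5) (1,4) (4,1) (5,2) (2,1) (1,2)
B attacks (5,1): no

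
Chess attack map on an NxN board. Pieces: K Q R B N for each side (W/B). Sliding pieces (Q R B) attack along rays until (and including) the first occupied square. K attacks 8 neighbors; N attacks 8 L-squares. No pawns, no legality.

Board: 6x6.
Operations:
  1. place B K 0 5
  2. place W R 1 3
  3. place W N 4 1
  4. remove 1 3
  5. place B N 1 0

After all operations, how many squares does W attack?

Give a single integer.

Answer: 4

Derivation:
Op 1: place BK@(0,5)
Op 2: place WR@(1,3)
Op 3: place WN@(4,1)
Op 4: remove (1,3)
Op 5: place BN@(1,0)
Per-piece attacks for W:
  WN@(4,1): attacks (5,3) (3,3) (2,2) (2,0)
Union (4 distinct): (2,0) (2,2) (3,3) (5,3)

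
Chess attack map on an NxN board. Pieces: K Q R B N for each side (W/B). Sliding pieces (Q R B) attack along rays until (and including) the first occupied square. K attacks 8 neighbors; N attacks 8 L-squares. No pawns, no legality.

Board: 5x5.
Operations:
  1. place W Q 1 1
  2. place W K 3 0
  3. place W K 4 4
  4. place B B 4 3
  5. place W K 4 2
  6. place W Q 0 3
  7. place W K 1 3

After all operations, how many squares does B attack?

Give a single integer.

Answer: 4

Derivation:
Op 1: place WQ@(1,1)
Op 2: place WK@(3,0)
Op 3: place WK@(4,4)
Op 4: place BB@(4,3)
Op 5: place WK@(4,2)
Op 6: place WQ@(0,3)
Op 7: place WK@(1,3)
Per-piece attacks for B:
  BB@(4,3): attacks (3,4) (3,2) (2,1) (1,0)
Union (4 distinct): (1,0) (2,1) (3,2) (3,4)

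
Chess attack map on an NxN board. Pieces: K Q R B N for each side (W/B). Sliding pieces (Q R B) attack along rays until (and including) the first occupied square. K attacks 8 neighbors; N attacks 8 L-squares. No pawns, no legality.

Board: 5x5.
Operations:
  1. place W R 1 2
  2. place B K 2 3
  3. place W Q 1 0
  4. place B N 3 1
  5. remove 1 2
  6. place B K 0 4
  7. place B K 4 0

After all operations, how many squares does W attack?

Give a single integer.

Answer: 12

Derivation:
Op 1: place WR@(1,2)
Op 2: place BK@(2,3)
Op 3: place WQ@(1,0)
Op 4: place BN@(3,1)
Op 5: remove (1,2)
Op 6: place BK@(0,4)
Op 7: place BK@(4,0)
Per-piece attacks for W:
  WQ@(1,0): attacks (1,1) (1,2) (1,3) (1,4) (2,0) (3,0) (4,0) (0,0) (2,1) (3,2) (4,3) (0,1) [ray(1,0) blocked at (4,0)]
Union (12 distinct): (0,0) (0,1) (1,1) (1,2) (1,3) (1,4) (2,0) (2,1) (3,0) (3,2) (4,0) (4,3)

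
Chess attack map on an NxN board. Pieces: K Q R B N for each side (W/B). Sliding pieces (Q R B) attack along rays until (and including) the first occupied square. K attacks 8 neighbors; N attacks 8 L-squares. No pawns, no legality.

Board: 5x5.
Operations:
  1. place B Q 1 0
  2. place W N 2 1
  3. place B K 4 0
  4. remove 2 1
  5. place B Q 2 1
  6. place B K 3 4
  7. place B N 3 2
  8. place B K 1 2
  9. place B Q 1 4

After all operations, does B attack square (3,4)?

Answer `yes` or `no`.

Op 1: place BQ@(1,0)
Op 2: place WN@(2,1)
Op 3: place BK@(4,0)
Op 4: remove (2,1)
Op 5: place BQ@(2,1)
Op 6: place BK@(3,4)
Op 7: place BN@(3,2)
Op 8: place BK@(1,2)
Op 9: place BQ@(1,4)
Per-piece attacks for B:
  BQ@(1,0): attacks (1,1) (1,2) (2,0) (3,0) (4,0) (0,0) (2,1) (0,1) [ray(0,1) blocked at (1,2); ray(1,0) blocked at (4,0); ray(1,1) blocked at (2,1)]
  BK@(1,2): attacks (1,3) (1,1) (2,2) (0,2) (2,3) (2,1) (0,3) (0,1)
  BQ@(1,4): attacks (1,3) (1,2) (2,4) (3,4) (0,4) (2,3) (3,2) (0,3) [ray(0,-1) blocked at (1,2); ray(1,0) blocked at (3,4); ray(1,-1) blocked at (3,2)]
  BQ@(2,1): attacks (2,2) (2,3) (2,4) (2,0) (3,1) (4,1) (1,1) (0,1) (3,2) (3,0) (1,2) (1,0) [ray(1,1) blocked at (3,2); ray(-1,1) blocked at (1,2); ray(-1,-1) blocked at (1,0)]
  BN@(3,2): attacks (4,4) (2,4) (1,3) (4,0) (2,0) (1,1)
  BK@(3,4): attacks (3,3) (4,4) (2,4) (4,3) (2,3)
  BK@(4,0): attacks (4,1) (3,0) (3,1)
B attacks (3,4): yes

Answer: yes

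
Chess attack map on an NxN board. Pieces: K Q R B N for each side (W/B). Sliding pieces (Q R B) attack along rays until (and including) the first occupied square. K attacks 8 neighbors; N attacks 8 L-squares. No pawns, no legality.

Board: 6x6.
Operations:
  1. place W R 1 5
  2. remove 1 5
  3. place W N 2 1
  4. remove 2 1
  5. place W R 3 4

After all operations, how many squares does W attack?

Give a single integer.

Op 1: place WR@(1,5)
Op 2: remove (1,5)
Op 3: place WN@(2,1)
Op 4: remove (2,1)
Op 5: place WR@(3,4)
Per-piece attacks for W:
  WR@(3,4): attacks (3,5) (3,3) (3,2) (3,1) (3,0) (4,4) (5,4) (2,4) (1,4) (0,4)
Union (10 distinct): (0,4) (1,4) (2,4) (3,0) (3,1) (3,2) (3,3) (3,5) (4,4) (5,4)

Answer: 10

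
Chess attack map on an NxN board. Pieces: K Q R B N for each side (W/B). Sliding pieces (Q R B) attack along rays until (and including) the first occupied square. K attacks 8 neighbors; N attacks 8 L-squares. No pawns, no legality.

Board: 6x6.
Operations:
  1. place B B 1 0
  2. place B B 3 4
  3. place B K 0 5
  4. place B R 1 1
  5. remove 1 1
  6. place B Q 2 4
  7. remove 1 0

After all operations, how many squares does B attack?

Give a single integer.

Answer: 20

Derivation:
Op 1: place BB@(1,0)
Op 2: place BB@(3,4)
Op 3: place BK@(0,5)
Op 4: place BR@(1,1)
Op 5: remove (1,1)
Op 6: place BQ@(2,4)
Op 7: remove (1,0)
Per-piece attacks for B:
  BK@(0,5): attacks (0,4) (1,5) (1,4)
  BQ@(2,4): attacks (2,5) (2,3) (2,2) (2,1) (2,0) (3,4) (1,4) (0,4) (3,5) (3,3) (4,2) (5,1) (1,5) (1,3) (0,2) [ray(1,0) blocked at (3,4)]
  BB@(3,4): attacks (4,5) (4,3) (5,2) (2,5) (2,3) (1,2) (0,1)
Union (20 distinct): (0,1) (0,2) (0,4) (1,2) (1,3) (1,4) (1,5) (2,0) (2,1) (2,2) (2,3) (2,5) (3,3) (3,4) (3,5) (4,2) (4,3) (4,5) (5,1) (5,2)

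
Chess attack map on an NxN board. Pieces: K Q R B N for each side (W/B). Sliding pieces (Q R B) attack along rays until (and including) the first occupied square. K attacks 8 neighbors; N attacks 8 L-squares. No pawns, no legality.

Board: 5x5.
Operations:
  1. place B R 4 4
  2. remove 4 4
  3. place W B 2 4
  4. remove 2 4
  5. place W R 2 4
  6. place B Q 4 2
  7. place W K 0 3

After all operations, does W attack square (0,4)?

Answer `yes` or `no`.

Answer: yes

Derivation:
Op 1: place BR@(4,4)
Op 2: remove (4,4)
Op 3: place WB@(2,4)
Op 4: remove (2,4)
Op 5: place WR@(2,4)
Op 6: place BQ@(4,2)
Op 7: place WK@(0,3)
Per-piece attacks for W:
  WK@(0,3): attacks (0,4) (0,2) (1,3) (1,4) (1,2)
  WR@(2,4): attacks (2,3) (2,2) (2,1) (2,0) (3,4) (4,4) (1,4) (0,4)
W attacks (0,4): yes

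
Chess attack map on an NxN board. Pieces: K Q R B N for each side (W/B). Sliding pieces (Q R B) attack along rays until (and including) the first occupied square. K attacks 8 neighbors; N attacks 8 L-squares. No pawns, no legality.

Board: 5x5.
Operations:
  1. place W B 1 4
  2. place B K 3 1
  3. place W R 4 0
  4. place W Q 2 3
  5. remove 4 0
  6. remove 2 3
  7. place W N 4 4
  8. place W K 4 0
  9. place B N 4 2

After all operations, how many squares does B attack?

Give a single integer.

Answer: 10

Derivation:
Op 1: place WB@(1,4)
Op 2: place BK@(3,1)
Op 3: place WR@(4,0)
Op 4: place WQ@(2,3)
Op 5: remove (4,0)
Op 6: remove (2,3)
Op 7: place WN@(4,4)
Op 8: place WK@(4,0)
Op 9: place BN@(4,2)
Per-piece attacks for B:
  BK@(3,1): attacks (3,2) (3,0) (4,1) (2,1) (4,2) (4,0) (2,2) (2,0)
  BN@(4,2): attacks (3,4) (2,3) (3,0) (2,1)
Union (10 distinct): (2,0) (2,1) (2,2) (2,3) (3,0) (3,2) (3,4) (4,0) (4,1) (4,2)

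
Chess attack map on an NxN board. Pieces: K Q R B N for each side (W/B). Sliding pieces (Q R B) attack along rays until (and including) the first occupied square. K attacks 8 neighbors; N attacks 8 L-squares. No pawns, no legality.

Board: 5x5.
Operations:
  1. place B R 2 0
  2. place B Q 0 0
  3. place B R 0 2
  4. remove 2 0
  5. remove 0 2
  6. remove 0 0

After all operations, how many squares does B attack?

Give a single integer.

Op 1: place BR@(2,0)
Op 2: place BQ@(0,0)
Op 3: place BR@(0,2)
Op 4: remove (2,0)
Op 5: remove (0,2)
Op 6: remove (0,0)
Per-piece attacks for B:
Union (0 distinct): (none)

Answer: 0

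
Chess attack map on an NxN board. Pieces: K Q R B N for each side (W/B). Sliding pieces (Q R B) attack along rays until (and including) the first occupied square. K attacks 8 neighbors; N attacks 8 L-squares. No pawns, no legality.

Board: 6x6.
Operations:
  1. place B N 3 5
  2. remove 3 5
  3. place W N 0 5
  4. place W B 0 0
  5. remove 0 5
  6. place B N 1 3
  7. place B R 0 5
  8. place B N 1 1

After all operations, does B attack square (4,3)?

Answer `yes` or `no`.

Op 1: place BN@(3,5)
Op 2: remove (3,5)
Op 3: place WN@(0,5)
Op 4: place WB@(0,0)
Op 5: remove (0,5)
Op 6: place BN@(1,3)
Op 7: place BR@(0,5)
Op 8: place BN@(1,1)
Per-piece attacks for B:
  BR@(0,5): attacks (0,4) (0,3) (0,2) (0,1) (0,0) (1,5) (2,5) (3,5) (4,5) (5,5) [ray(0,-1) blocked at (0,0)]
  BN@(1,1): attacks (2,3) (3,2) (0,3) (3,0)
  BN@(1,3): attacks (2,5) (3,4) (0,5) (2,1) (3,2) (0,1)
B attacks (4,3): no

Answer: no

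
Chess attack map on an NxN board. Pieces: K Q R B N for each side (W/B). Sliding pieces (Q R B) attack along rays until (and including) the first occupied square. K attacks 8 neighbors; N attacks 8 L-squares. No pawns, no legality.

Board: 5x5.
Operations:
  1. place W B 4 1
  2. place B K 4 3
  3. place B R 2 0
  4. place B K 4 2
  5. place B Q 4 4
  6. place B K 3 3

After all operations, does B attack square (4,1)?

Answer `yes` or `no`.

Answer: yes

Derivation:
Op 1: place WB@(4,1)
Op 2: place BK@(4,3)
Op 3: place BR@(2,0)
Op 4: place BK@(4,2)
Op 5: place BQ@(4,4)
Op 6: place BK@(3,3)
Per-piece attacks for B:
  BR@(2,0): attacks (2,1) (2,2) (2,3) (2,4) (3,0) (4,0) (1,0) (0,0)
  BK@(3,3): attacks (3,4) (3,2) (4,3) (2,3) (4,4) (4,2) (2,4) (2,2)
  BK@(4,2): attacks (4,3) (4,1) (3,2) (3,3) (3,1)
  BK@(4,3): attacks (4,4) (4,2) (3,3) (3,4) (3,2)
  BQ@(4,4): attacks (4,3) (3,4) (2,4) (1,4) (0,4) (3,3) [ray(0,-1) blocked at (4,3); ray(-1,-1) blocked at (3,3)]
B attacks (4,1): yes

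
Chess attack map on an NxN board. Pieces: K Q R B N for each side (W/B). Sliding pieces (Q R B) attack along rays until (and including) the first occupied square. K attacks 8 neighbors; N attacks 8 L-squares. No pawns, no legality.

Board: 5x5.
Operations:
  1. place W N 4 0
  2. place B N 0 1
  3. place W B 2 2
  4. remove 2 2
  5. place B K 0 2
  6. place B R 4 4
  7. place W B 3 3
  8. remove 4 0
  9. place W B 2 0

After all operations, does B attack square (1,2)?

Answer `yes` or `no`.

Op 1: place WN@(4,0)
Op 2: place BN@(0,1)
Op 3: place WB@(2,2)
Op 4: remove (2,2)
Op 5: place BK@(0,2)
Op 6: place BR@(4,4)
Op 7: place WB@(3,3)
Op 8: remove (4,0)
Op 9: place WB@(2,0)
Per-piece attacks for B:
  BN@(0,1): attacks (1,3) (2,2) (2,0)
  BK@(0,2): attacks (0,3) (0,1) (1,2) (1,3) (1,1)
  BR@(4,4): attacks (4,3) (4,2) (4,1) (4,0) (3,4) (2,4) (1,4) (0,4)
B attacks (1,2): yes

Answer: yes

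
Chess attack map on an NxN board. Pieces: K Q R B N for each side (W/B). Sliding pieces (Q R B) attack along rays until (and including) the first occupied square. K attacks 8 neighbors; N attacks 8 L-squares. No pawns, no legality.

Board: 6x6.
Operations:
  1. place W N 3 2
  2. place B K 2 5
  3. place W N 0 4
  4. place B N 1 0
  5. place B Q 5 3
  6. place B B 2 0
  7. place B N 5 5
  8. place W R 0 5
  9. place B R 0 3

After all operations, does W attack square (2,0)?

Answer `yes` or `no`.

Op 1: place WN@(3,2)
Op 2: place BK@(2,5)
Op 3: place WN@(0,4)
Op 4: place BN@(1,0)
Op 5: place BQ@(5,3)
Op 6: place BB@(2,0)
Op 7: place BN@(5,5)
Op 8: place WR@(0,5)
Op 9: place BR@(0,3)
Per-piece attacks for W:
  WN@(0,4): attacks (2,5) (1,2) (2,3)
  WR@(0,5): attacks (0,4) (1,5) (2,5) [ray(0,-1) blocked at (0,4); ray(1,0) blocked at (2,5)]
  WN@(3,2): attacks (4,4) (5,3) (2,4) (1,3) (4,0) (5,1) (2,0) (1,1)
W attacks (2,0): yes

Answer: yes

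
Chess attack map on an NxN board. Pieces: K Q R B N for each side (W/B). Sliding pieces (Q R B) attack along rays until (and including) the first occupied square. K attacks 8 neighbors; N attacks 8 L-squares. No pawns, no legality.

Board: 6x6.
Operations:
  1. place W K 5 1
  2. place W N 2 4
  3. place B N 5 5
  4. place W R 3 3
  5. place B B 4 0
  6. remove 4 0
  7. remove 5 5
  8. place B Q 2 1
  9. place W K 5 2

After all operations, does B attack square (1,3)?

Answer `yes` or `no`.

Answer: no

Derivation:
Op 1: place WK@(5,1)
Op 2: place WN@(2,4)
Op 3: place BN@(5,5)
Op 4: place WR@(3,3)
Op 5: place BB@(4,0)
Op 6: remove (4,0)
Op 7: remove (5,5)
Op 8: place BQ@(2,1)
Op 9: place WK@(5,2)
Per-piece attacks for B:
  BQ@(2,1): attacks (2,2) (2,3) (2,4) (2,0) (3,1) (4,1) (5,1) (1,1) (0,1) (3,2) (4,3) (5,4) (3,0) (1,2) (0,3) (1,0) [ray(0,1) blocked at (2,4); ray(1,0) blocked at (5,1)]
B attacks (1,3): no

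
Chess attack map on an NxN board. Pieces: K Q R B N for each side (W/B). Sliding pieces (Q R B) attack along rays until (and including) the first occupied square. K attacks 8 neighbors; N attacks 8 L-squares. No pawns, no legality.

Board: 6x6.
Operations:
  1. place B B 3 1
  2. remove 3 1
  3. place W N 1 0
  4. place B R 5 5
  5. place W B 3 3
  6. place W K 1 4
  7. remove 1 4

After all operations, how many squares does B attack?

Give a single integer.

Op 1: place BB@(3,1)
Op 2: remove (3,1)
Op 3: place WN@(1,0)
Op 4: place BR@(5,5)
Op 5: place WB@(3,3)
Op 6: place WK@(1,4)
Op 7: remove (1,4)
Per-piece attacks for B:
  BR@(5,5): attacks (5,4) (5,3) (5,2) (5,1) (5,0) (4,5) (3,5) (2,5) (1,5) (0,5)
Union (10 distinct): (0,5) (1,5) (2,5) (3,5) (4,5) (5,0) (5,1) (5,2) (5,3) (5,4)

Answer: 10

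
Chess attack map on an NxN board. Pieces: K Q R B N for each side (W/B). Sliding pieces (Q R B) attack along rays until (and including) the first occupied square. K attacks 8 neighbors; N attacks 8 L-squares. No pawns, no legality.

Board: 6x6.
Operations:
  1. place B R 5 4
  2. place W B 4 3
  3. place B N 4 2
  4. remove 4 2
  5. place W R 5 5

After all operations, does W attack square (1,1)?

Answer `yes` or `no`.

Answer: no

Derivation:
Op 1: place BR@(5,4)
Op 2: place WB@(4,3)
Op 3: place BN@(4,2)
Op 4: remove (4,2)
Op 5: place WR@(5,5)
Per-piece attacks for W:
  WB@(4,3): attacks (5,4) (5,2) (3,4) (2,5) (3,2) (2,1) (1,0) [ray(1,1) blocked at (5,4)]
  WR@(5,5): attacks (5,4) (4,5) (3,5) (2,5) (1,5) (0,5) [ray(0,-1) blocked at (5,4)]
W attacks (1,1): no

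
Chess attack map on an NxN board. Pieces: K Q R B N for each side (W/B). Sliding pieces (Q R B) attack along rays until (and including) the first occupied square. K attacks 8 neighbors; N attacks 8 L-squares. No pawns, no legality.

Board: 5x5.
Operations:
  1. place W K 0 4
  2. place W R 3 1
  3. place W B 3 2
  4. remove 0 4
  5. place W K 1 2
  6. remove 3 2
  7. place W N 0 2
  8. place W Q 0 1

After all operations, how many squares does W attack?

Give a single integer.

Op 1: place WK@(0,4)
Op 2: place WR@(3,1)
Op 3: place WB@(3,2)
Op 4: remove (0,4)
Op 5: place WK@(1,2)
Op 6: remove (3,2)
Op 7: place WN@(0,2)
Op 8: place WQ@(0,1)
Per-piece attacks for W:
  WQ@(0,1): attacks (0,2) (0,0) (1,1) (2,1) (3,1) (1,2) (1,0) [ray(0,1) blocked at (0,2); ray(1,0) blocked at (3,1); ray(1,1) blocked at (1,2)]
  WN@(0,2): attacks (1,4) (2,3) (1,0) (2,1)
  WK@(1,2): attacks (1,3) (1,1) (2,2) (0,2) (2,3) (2,1) (0,3) (0,1)
  WR@(3,1): attacks (3,2) (3,3) (3,4) (3,0) (4,1) (2,1) (1,1) (0,1) [ray(-1,0) blocked at (0,1)]
Union (18 distinct): (0,0) (0,1) (0,2) (0,3) (1,0) (1,1) (1,2) (1,3) (1,4) (2,1) (2,2) (2,3) (3,0) (3,1) (3,2) (3,3) (3,4) (4,1)

Answer: 18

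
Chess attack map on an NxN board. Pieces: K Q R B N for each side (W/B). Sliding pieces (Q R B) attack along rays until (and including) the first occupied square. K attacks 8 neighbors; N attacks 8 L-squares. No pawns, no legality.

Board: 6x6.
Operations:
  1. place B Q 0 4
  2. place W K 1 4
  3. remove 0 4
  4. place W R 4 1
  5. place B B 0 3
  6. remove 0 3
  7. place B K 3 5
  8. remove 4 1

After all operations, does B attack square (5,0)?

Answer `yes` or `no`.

Op 1: place BQ@(0,4)
Op 2: place WK@(1,4)
Op 3: remove (0,4)
Op 4: place WR@(4,1)
Op 5: place BB@(0,3)
Op 6: remove (0,3)
Op 7: place BK@(3,5)
Op 8: remove (4,1)
Per-piece attacks for B:
  BK@(3,5): attacks (3,4) (4,5) (2,5) (4,4) (2,4)
B attacks (5,0): no

Answer: no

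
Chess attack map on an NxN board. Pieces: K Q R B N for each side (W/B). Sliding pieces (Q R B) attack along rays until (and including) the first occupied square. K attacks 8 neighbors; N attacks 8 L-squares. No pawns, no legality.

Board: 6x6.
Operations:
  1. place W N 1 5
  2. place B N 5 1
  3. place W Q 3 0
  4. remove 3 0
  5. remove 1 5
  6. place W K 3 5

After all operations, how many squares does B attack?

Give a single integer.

Op 1: place WN@(1,5)
Op 2: place BN@(5,1)
Op 3: place WQ@(3,0)
Op 4: remove (3,0)
Op 5: remove (1,5)
Op 6: place WK@(3,5)
Per-piece attacks for B:
  BN@(5,1): attacks (4,3) (3,2) (3,0)
Union (3 distinct): (3,0) (3,2) (4,3)

Answer: 3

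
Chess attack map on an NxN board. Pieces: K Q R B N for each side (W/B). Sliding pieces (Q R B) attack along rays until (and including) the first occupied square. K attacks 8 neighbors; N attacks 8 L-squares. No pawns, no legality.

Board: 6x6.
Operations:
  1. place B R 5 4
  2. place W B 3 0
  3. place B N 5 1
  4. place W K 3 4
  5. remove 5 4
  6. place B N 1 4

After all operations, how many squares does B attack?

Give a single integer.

Answer: 7

Derivation:
Op 1: place BR@(5,4)
Op 2: place WB@(3,0)
Op 3: place BN@(5,1)
Op 4: place WK@(3,4)
Op 5: remove (5,4)
Op 6: place BN@(1,4)
Per-piece attacks for B:
  BN@(1,4): attacks (3,5) (2,2) (3,3) (0,2)
  BN@(5,1): attacks (4,3) (3,2) (3,0)
Union (7 distinct): (0,2) (2,2) (3,0) (3,2) (3,3) (3,5) (4,3)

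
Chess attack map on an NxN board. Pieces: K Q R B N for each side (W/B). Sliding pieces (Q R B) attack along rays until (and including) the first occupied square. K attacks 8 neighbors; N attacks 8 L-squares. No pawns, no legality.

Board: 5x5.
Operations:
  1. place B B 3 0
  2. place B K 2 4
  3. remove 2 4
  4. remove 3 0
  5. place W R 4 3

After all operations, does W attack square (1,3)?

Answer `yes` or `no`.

Op 1: place BB@(3,0)
Op 2: place BK@(2,4)
Op 3: remove (2,4)
Op 4: remove (3,0)
Op 5: place WR@(4,3)
Per-piece attacks for W:
  WR@(4,3): attacks (4,4) (4,2) (4,1) (4,0) (3,3) (2,3) (1,3) (0,3)
W attacks (1,3): yes

Answer: yes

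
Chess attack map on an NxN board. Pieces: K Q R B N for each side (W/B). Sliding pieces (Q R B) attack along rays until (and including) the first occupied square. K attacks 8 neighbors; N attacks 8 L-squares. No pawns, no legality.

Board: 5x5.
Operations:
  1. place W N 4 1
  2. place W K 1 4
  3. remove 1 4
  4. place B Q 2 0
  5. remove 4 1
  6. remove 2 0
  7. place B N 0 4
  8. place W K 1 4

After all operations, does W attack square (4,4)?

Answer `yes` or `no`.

Op 1: place WN@(4,1)
Op 2: place WK@(1,4)
Op 3: remove (1,4)
Op 4: place BQ@(2,0)
Op 5: remove (4,1)
Op 6: remove (2,0)
Op 7: place BN@(0,4)
Op 8: place WK@(1,4)
Per-piece attacks for W:
  WK@(1,4): attacks (1,3) (2,4) (0,4) (2,3) (0,3)
W attacks (4,4): no

Answer: no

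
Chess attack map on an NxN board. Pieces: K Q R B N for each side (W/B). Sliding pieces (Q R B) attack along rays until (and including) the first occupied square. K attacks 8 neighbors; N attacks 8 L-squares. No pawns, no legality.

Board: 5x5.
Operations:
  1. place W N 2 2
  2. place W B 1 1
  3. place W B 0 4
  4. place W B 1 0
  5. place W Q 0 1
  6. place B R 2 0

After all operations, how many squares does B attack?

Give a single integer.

Op 1: place WN@(2,2)
Op 2: place WB@(1,1)
Op 3: place WB@(0,4)
Op 4: place WB@(1,0)
Op 5: place WQ@(0,1)
Op 6: place BR@(2,0)
Per-piece attacks for B:
  BR@(2,0): attacks (2,1) (2,2) (3,0) (4,0) (1,0) [ray(0,1) blocked at (2,2); ray(-1,0) blocked at (1,0)]
Union (5 distinct): (1,0) (2,1) (2,2) (3,0) (4,0)

Answer: 5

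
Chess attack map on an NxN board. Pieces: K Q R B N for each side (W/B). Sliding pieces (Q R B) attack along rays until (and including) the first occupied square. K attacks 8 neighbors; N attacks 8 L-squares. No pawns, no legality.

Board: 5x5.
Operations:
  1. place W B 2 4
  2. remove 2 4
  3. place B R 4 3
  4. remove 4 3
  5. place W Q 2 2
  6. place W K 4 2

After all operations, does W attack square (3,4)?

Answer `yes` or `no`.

Op 1: place WB@(2,4)
Op 2: remove (2,4)
Op 3: place BR@(4,3)
Op 4: remove (4,3)
Op 5: place WQ@(2,2)
Op 6: place WK@(4,2)
Per-piece attacks for W:
  WQ@(2,2): attacks (2,3) (2,4) (2,1) (2,0) (3,2) (4,2) (1,2) (0,2) (3,3) (4,4) (3,1) (4,0) (1,3) (0,4) (1,1) (0,0) [ray(1,0) blocked at (4,2)]
  WK@(4,2): attacks (4,3) (4,1) (3,2) (3,3) (3,1)
W attacks (3,4): no

Answer: no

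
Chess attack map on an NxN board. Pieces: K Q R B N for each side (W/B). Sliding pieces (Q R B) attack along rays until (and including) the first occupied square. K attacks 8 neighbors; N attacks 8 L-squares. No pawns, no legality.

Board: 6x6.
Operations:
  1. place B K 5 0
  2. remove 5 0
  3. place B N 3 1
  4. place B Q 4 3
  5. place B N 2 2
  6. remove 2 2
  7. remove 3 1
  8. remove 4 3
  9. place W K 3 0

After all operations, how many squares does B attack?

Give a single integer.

Answer: 0

Derivation:
Op 1: place BK@(5,0)
Op 2: remove (5,0)
Op 3: place BN@(3,1)
Op 4: place BQ@(4,3)
Op 5: place BN@(2,2)
Op 6: remove (2,2)
Op 7: remove (3,1)
Op 8: remove (4,3)
Op 9: place WK@(3,0)
Per-piece attacks for B:
Union (0 distinct): (none)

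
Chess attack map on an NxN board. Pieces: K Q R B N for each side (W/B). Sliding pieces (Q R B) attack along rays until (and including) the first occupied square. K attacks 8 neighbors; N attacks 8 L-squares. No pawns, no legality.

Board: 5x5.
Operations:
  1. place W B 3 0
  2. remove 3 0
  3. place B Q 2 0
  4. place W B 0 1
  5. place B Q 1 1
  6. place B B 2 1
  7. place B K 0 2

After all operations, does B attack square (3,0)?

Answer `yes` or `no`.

Answer: yes

Derivation:
Op 1: place WB@(3,0)
Op 2: remove (3,0)
Op 3: place BQ@(2,0)
Op 4: place WB@(0,1)
Op 5: place BQ@(1,1)
Op 6: place BB@(2,1)
Op 7: place BK@(0,2)
Per-piece attacks for B:
  BK@(0,2): attacks (0,3) (0,1) (1,2) (1,3) (1,1)
  BQ@(1,1): attacks (1,2) (1,3) (1,4) (1,0) (2,1) (0,1) (2,2) (3,3) (4,4) (2,0) (0,2) (0,0) [ray(1,0) blocked at (2,1); ray(-1,0) blocked at (0,1); ray(1,-1) blocked at (2,0); ray(-1,1) blocked at (0,2)]
  BQ@(2,0): attacks (2,1) (3,0) (4,0) (1,0) (0,0) (3,1) (4,2) (1,1) [ray(0,1) blocked at (2,1); ray(-1,1) blocked at (1,1)]
  BB@(2,1): attacks (3,2) (4,3) (3,0) (1,2) (0,3) (1,0)
B attacks (3,0): yes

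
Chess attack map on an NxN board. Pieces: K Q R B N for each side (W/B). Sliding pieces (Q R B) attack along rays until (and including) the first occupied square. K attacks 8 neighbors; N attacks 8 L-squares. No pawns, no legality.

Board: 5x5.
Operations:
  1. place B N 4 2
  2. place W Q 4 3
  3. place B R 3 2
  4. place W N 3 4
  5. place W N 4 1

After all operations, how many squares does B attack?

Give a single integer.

Op 1: place BN@(4,2)
Op 2: place WQ@(4,3)
Op 3: place BR@(3,2)
Op 4: place WN@(3,4)
Op 5: place WN@(4,1)
Per-piece attacks for B:
  BR@(3,2): attacks (3,3) (3,4) (3,1) (3,0) (4,2) (2,2) (1,2) (0,2) [ray(0,1) blocked at (3,4); ray(1,0) blocked at (4,2)]
  BN@(4,2): attacks (3,4) (2,3) (3,0) (2,1)
Union (10 distinct): (0,2) (1,2) (2,1) (2,2) (2,3) (3,0) (3,1) (3,3) (3,4) (4,2)

Answer: 10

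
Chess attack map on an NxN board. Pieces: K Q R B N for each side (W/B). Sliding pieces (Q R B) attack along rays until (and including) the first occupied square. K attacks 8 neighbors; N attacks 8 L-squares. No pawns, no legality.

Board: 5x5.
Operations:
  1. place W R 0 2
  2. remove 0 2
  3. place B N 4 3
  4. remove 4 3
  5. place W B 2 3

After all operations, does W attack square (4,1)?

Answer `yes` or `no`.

Answer: yes

Derivation:
Op 1: place WR@(0,2)
Op 2: remove (0,2)
Op 3: place BN@(4,3)
Op 4: remove (4,3)
Op 5: place WB@(2,3)
Per-piece attacks for W:
  WB@(2,3): attacks (3,4) (3,2) (4,1) (1,4) (1,2) (0,1)
W attacks (4,1): yes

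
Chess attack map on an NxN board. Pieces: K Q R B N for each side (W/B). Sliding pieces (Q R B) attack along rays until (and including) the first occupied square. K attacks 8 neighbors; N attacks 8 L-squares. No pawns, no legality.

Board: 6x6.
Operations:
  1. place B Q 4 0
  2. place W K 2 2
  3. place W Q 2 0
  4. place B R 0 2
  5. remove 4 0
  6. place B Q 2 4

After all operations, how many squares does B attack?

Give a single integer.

Answer: 20

Derivation:
Op 1: place BQ@(4,0)
Op 2: place WK@(2,2)
Op 3: place WQ@(2,0)
Op 4: place BR@(0,2)
Op 5: remove (4,0)
Op 6: place BQ@(2,4)
Per-piece attacks for B:
  BR@(0,2): attacks (0,3) (0,4) (0,5) (0,1) (0,0) (1,2) (2,2) [ray(1,0) blocked at (2,2)]
  BQ@(2,4): attacks (2,5) (2,3) (2,2) (3,4) (4,4) (5,4) (1,4) (0,4) (3,5) (3,3) (4,2) (5,1) (1,5) (1,3) (0,2) [ray(0,-1) blocked at (2,2); ray(-1,-1) blocked at (0,2)]
Union (20 distinct): (0,0) (0,1) (0,2) (0,3) (0,4) (0,5) (1,2) (1,3) (1,4) (1,5) (2,2) (2,3) (2,5) (3,3) (3,4) (3,5) (4,2) (4,4) (5,1) (5,4)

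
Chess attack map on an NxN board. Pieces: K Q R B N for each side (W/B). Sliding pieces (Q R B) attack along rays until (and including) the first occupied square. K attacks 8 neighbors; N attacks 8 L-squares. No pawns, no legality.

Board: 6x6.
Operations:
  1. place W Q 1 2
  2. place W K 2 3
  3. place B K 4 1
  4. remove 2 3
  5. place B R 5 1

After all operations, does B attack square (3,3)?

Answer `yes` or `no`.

Op 1: place WQ@(1,2)
Op 2: place WK@(2,3)
Op 3: place BK@(4,1)
Op 4: remove (2,3)
Op 5: place BR@(5,1)
Per-piece attacks for B:
  BK@(4,1): attacks (4,2) (4,0) (5,1) (3,1) (5,2) (5,0) (3,2) (3,0)
  BR@(5,1): attacks (5,2) (5,3) (5,4) (5,5) (5,0) (4,1) [ray(-1,0) blocked at (4,1)]
B attacks (3,3): no

Answer: no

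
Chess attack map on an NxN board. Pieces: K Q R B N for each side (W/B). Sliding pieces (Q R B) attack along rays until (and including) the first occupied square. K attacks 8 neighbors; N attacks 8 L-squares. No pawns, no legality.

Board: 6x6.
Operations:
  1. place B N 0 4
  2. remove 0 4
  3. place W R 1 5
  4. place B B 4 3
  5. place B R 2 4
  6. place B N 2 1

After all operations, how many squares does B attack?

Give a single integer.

Answer: 17

Derivation:
Op 1: place BN@(0,4)
Op 2: remove (0,4)
Op 3: place WR@(1,5)
Op 4: place BB@(4,3)
Op 5: place BR@(2,4)
Op 6: place BN@(2,1)
Per-piece attacks for B:
  BN@(2,1): attacks (3,3) (4,2) (1,3) (0,2) (4,0) (0,0)
  BR@(2,4): attacks (2,5) (2,3) (2,2) (2,1) (3,4) (4,4) (5,4) (1,4) (0,4) [ray(0,-1) blocked at (2,1)]
  BB@(4,3): attacks (5,4) (5,2) (3,4) (2,5) (3,2) (2,1) [ray(-1,-1) blocked at (2,1)]
Union (17 distinct): (0,0) (0,2) (0,4) (1,3) (1,4) (2,1) (2,2) (2,3) (2,5) (3,2) (3,3) (3,4) (4,0) (4,2) (4,4) (5,2) (5,4)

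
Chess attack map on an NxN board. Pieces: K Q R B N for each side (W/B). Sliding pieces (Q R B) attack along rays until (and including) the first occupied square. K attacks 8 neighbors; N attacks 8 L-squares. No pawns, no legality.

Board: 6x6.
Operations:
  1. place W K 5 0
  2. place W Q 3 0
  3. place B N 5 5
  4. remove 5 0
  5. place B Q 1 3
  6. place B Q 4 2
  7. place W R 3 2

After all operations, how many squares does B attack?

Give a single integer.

Op 1: place WK@(5,0)
Op 2: place WQ@(3,0)
Op 3: place BN@(5,5)
Op 4: remove (5,0)
Op 5: place BQ@(1,3)
Op 6: place BQ@(4,2)
Op 7: place WR@(3,2)
Per-piece attacks for B:
  BQ@(1,3): attacks (1,4) (1,5) (1,2) (1,1) (1,0) (2,3) (3,3) (4,3) (5,3) (0,3) (2,4) (3,5) (2,2) (3,1) (4,0) (0,4) (0,2)
  BQ@(4,2): attacks (4,3) (4,4) (4,5) (4,1) (4,0) (5,2) (3,2) (5,3) (5,1) (3,3) (2,4) (1,5) (3,1) (2,0) [ray(-1,0) blocked at (3,2)]
  BN@(5,5): attacks (4,3) (3,4)
Union (25 distinct): (0,2) (0,3) (0,4) (1,0) (1,1) (1,2) (1,4) (1,5) (2,0) (2,2) (2,3) (2,4) (3,1) (3,2) (3,3) (3,4) (3,5) (4,0) (4,1) (4,3) (4,4) (4,5) (5,1) (5,2) (5,3)

Answer: 25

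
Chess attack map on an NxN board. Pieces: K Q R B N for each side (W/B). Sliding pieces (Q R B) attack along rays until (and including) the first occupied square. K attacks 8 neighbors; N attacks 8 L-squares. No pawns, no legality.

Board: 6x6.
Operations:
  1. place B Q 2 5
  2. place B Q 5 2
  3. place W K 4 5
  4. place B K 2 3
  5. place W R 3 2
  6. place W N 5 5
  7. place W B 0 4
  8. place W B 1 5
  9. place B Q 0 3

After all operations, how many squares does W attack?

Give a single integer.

Op 1: place BQ@(2,5)
Op 2: place BQ@(5,2)
Op 3: place WK@(4,5)
Op 4: place BK@(2,3)
Op 5: place WR@(3,2)
Op 6: place WN@(5,5)
Op 7: place WB@(0,4)
Op 8: place WB@(1,5)
Op 9: place BQ@(0,3)
Per-piece attacks for W:
  WB@(0,4): attacks (1,5) (1,3) (2,2) (3,1) (4,0) [ray(1,1) blocked at (1,5)]
  WB@(1,5): attacks (2,4) (3,3) (4,2) (5,1) (0,4) [ray(-1,-1) blocked at (0,4)]
  WR@(3,2): attacks (3,3) (3,4) (3,5) (3,1) (3,0) (4,2) (5,2) (2,2) (1,2) (0,2) [ray(1,0) blocked at (5,2)]
  WK@(4,5): attacks (4,4) (5,5) (3,5) (5,4) (3,4)
  WN@(5,5): attacks (4,3) (3,4)
Union (20 distinct): (0,2) (0,4) (1,2) (1,3) (1,5) (2,2) (2,4) (3,0) (3,1) (3,3) (3,4) (3,5) (4,0) (4,2) (4,3) (4,4) (5,1) (5,2) (5,4) (5,5)

Answer: 20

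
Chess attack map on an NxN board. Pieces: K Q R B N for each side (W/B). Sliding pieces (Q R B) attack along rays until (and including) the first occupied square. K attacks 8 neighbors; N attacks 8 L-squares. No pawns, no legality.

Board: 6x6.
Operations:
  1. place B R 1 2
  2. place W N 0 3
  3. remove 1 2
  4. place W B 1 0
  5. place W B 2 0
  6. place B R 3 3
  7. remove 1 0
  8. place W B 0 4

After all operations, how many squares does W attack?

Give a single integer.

Op 1: place BR@(1,2)
Op 2: place WN@(0,3)
Op 3: remove (1,2)
Op 4: place WB@(1,0)
Op 5: place WB@(2,0)
Op 6: place BR@(3,3)
Op 7: remove (1,0)
Op 8: place WB@(0,4)
Per-piece attacks for W:
  WN@(0,3): attacks (1,5) (2,4) (1,1) (2,2)
  WB@(0,4): attacks (1,5) (1,3) (2,2) (3,1) (4,0)
  WB@(2,0): attacks (3,1) (4,2) (5,3) (1,1) (0,2)
Union (10 distinct): (0,2) (1,1) (1,3) (1,5) (2,2) (2,4) (3,1) (4,0) (4,2) (5,3)

Answer: 10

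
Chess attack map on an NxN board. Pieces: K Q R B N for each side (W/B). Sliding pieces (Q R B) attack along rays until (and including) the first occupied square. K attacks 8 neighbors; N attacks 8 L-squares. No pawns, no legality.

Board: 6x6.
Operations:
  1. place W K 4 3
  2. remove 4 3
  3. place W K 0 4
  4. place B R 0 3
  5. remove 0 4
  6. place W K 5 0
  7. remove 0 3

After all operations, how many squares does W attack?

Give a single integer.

Answer: 3

Derivation:
Op 1: place WK@(4,3)
Op 2: remove (4,3)
Op 3: place WK@(0,4)
Op 4: place BR@(0,3)
Op 5: remove (0,4)
Op 6: place WK@(5,0)
Op 7: remove (0,3)
Per-piece attacks for W:
  WK@(5,0): attacks (5,1) (4,0) (4,1)
Union (3 distinct): (4,0) (4,1) (5,1)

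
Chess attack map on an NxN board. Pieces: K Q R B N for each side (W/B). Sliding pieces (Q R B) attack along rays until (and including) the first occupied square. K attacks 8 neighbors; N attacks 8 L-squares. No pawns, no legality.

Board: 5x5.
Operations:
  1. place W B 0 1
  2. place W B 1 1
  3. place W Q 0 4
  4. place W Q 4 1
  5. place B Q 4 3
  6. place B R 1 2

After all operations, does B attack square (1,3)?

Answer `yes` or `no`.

Answer: yes

Derivation:
Op 1: place WB@(0,1)
Op 2: place WB@(1,1)
Op 3: place WQ@(0,4)
Op 4: place WQ@(4,1)
Op 5: place BQ@(4,3)
Op 6: place BR@(1,2)
Per-piece attacks for B:
  BR@(1,2): attacks (1,3) (1,4) (1,1) (2,2) (3,2) (4,2) (0,2) [ray(0,-1) blocked at (1,1)]
  BQ@(4,3): attacks (4,4) (4,2) (4,1) (3,3) (2,3) (1,3) (0,3) (3,4) (3,2) (2,1) (1,0) [ray(0,-1) blocked at (4,1)]
B attacks (1,3): yes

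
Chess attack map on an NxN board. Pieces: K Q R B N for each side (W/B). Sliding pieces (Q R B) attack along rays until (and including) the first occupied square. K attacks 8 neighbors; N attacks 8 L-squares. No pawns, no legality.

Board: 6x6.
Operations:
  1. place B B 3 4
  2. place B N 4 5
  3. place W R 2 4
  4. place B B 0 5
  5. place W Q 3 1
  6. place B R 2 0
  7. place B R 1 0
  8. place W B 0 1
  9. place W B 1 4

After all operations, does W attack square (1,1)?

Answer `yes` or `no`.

Answer: yes

Derivation:
Op 1: place BB@(3,4)
Op 2: place BN@(4,5)
Op 3: place WR@(2,4)
Op 4: place BB@(0,5)
Op 5: place WQ@(3,1)
Op 6: place BR@(2,0)
Op 7: place BR@(1,0)
Op 8: place WB@(0,1)
Op 9: place WB@(1,4)
Per-piece attacks for W:
  WB@(0,1): attacks (1,2) (2,3) (3,4) (1,0) [ray(1,1) blocked at (3,4); ray(1,-1) blocked at (1,0)]
  WB@(1,4): attacks (2,5) (2,3) (3,2) (4,1) (5,0) (0,5) (0,3) [ray(-1,1) blocked at (0,5)]
  WR@(2,4): attacks (2,5) (2,3) (2,2) (2,1) (2,0) (3,4) (1,4) [ray(0,-1) blocked at (2,0); ray(1,0) blocked at (3,4); ray(-1,0) blocked at (1,4)]
  WQ@(3,1): attacks (3,2) (3,3) (3,4) (3,0) (4,1) (5,1) (2,1) (1,1) (0,1) (4,2) (5,3) (4,0) (2,2) (1,3) (0,4) (2,0) [ray(0,1) blocked at (3,4); ray(-1,0) blocked at (0,1); ray(-1,-1) blocked at (2,0)]
W attacks (1,1): yes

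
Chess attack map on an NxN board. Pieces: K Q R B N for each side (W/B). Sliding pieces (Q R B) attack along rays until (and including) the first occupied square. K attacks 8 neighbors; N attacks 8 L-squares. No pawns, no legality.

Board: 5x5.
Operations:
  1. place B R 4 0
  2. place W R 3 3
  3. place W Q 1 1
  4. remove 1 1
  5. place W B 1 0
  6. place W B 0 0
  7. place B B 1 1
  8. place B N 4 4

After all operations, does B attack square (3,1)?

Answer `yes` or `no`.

Answer: no

Derivation:
Op 1: place BR@(4,0)
Op 2: place WR@(3,3)
Op 3: place WQ@(1,1)
Op 4: remove (1,1)
Op 5: place WB@(1,0)
Op 6: place WB@(0,0)
Op 7: place BB@(1,1)
Op 8: place BN@(4,4)
Per-piece attacks for B:
  BB@(1,1): attacks (2,2) (3,3) (2,0) (0,2) (0,0) [ray(1,1) blocked at (3,3); ray(-1,-1) blocked at (0,0)]
  BR@(4,0): attacks (4,1) (4,2) (4,3) (4,4) (3,0) (2,0) (1,0) [ray(0,1) blocked at (4,4); ray(-1,0) blocked at (1,0)]
  BN@(4,4): attacks (3,2) (2,3)
B attacks (3,1): no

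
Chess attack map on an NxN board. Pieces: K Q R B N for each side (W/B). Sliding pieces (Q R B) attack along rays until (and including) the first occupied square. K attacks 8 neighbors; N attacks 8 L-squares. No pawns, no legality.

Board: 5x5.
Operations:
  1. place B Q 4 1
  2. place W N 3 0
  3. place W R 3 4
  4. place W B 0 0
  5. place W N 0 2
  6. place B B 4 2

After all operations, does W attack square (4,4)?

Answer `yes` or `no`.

Answer: yes

Derivation:
Op 1: place BQ@(4,1)
Op 2: place WN@(3,0)
Op 3: place WR@(3,4)
Op 4: place WB@(0,0)
Op 5: place WN@(0,2)
Op 6: place BB@(4,2)
Per-piece attacks for W:
  WB@(0,0): attacks (1,1) (2,2) (3,3) (4,4)
  WN@(0,2): attacks (1,4) (2,3) (1,0) (2,1)
  WN@(3,0): attacks (4,2) (2,2) (1,1)
  WR@(3,4): attacks (3,3) (3,2) (3,1) (3,0) (4,4) (2,4) (1,4) (0,4) [ray(0,-1) blocked at (3,0)]
W attacks (4,4): yes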